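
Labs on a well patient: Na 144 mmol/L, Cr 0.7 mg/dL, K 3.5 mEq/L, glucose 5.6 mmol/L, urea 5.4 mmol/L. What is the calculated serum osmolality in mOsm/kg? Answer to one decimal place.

Calculated osmolality = 2·Na + glucose + urea
= 2·144 + 5.6 + 5.4
= 288 + 5.60 + 5.40
= 299 mOsm/kg

299.0 mOsm/kg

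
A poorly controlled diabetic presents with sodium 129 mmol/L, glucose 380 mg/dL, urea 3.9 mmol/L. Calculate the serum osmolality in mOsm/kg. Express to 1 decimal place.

283.0 mOsm/kg

Calculated osmolality = 2·Na + glucose/18 + urea
= 2·129 + 380/18 + 3.9
= 258 + 21.11 + 3.90
= 283.01 mOsm/kg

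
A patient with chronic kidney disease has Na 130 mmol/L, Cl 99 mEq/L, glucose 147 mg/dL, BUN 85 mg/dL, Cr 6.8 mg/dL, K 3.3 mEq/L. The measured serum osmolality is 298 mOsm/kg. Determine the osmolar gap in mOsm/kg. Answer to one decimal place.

-0.5 mOsm/kg

Calculated osmolality = 2·Na + glucose/18 + BUN/2.8
= 2·130 + 147/18 + 85/2.8
= 260 + 8.17 + 30.36
= 298.53 mOsm/kg ≈ 298.5 mOsm/kg
Osmolar gap = measured − calculated = 298 − 298.5 = -0.5 mOsm/kg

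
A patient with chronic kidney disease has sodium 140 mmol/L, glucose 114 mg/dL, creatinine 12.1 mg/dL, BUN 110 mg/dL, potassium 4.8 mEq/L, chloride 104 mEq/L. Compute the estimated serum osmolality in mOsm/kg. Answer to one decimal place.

325.6 mOsm/kg

Calculated osmolality = 2·Na + glucose/18 + BUN/2.8
= 2·140 + 114/18 + 110/2.8
= 280 + 6.33 + 39.29
= 325.62 mOsm/kg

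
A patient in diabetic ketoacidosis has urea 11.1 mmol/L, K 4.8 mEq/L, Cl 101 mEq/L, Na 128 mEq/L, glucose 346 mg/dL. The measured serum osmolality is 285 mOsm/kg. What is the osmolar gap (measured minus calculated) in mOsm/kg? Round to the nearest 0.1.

Calculated osmolality = 2·Na + glucose/18 + urea
= 2·128 + 346/18 + 11.1
= 256 + 19.22 + 11.10
= 286.32 mOsm/kg ≈ 286.3 mOsm/kg
Osmolar gap = measured − calculated = 285 − 286.3 = -1.3 mOsm/kg

-1.3 mOsm/kg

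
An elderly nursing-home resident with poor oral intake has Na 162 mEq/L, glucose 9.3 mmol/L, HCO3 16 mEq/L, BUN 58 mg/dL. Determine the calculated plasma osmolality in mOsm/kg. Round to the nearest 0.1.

Calculated osmolality = 2·Na + glucose + BUN/2.8
= 2·162 + 9.3 + 58/2.8
= 324 + 9.30 + 20.71
= 354.01 mOsm/kg

354.0 mOsm/kg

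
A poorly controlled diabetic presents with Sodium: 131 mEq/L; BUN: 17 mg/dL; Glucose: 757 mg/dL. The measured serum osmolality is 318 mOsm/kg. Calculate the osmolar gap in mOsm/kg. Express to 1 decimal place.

7.9 mOsm/kg

Calculated osmolality = 2·Na + glucose/18 + BUN/2.8
= 2·131 + 757/18 + 17/2.8
= 262 + 42.06 + 6.07
= 310.13 mOsm/kg ≈ 310.1 mOsm/kg
Osmolar gap = measured − calculated = 318 − 310.1 = 7.9 mOsm/kg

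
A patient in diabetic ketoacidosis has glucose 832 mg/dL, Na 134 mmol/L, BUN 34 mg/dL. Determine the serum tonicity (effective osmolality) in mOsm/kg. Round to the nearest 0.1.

314.2 mOsm/kg

Effective osmolality excludes urea (freely permeant across cell membranes):
2·Na + glucose/18
= 2·134 + 832/18
= 268 + 46.22
= 314.22 mOsm/kg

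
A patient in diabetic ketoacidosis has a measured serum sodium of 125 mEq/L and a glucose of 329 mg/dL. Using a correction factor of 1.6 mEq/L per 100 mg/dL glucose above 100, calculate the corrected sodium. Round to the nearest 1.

129 mEq/L

Corrected Na = measured Na + 1.6 · (glucose − 100)/100
= 125 + 1.6 · (329 − 100)/100
= 125 + 3.7
= 128.7 mEq/L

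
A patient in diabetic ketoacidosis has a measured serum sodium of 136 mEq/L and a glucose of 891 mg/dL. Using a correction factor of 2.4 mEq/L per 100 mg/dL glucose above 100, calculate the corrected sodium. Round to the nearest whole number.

155 mEq/L

Corrected Na = measured Na + 2.4 · (glucose − 100)/100
= 136 + 2.4 · (891 − 100)/100
= 136 + 19
= 155 mEq/L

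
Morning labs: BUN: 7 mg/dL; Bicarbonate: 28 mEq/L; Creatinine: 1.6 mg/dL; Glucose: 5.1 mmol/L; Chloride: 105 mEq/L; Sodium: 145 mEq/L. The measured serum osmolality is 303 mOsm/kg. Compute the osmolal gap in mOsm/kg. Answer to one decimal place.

5.4 mOsm/kg

Calculated osmolality = 2·Na + glucose + BUN/2.8
= 2·145 + 5.1 + 7/2.8
= 290 + 5.10 + 2.50
= 297.6 mOsm/kg ≈ 297.6 mOsm/kg
Osmolar gap = measured − calculated = 303 − 297.6 = 5.4 mOsm/kg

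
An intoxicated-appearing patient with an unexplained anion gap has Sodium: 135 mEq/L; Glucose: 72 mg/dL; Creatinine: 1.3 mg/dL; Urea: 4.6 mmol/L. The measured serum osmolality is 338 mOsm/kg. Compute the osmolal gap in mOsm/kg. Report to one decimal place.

Calculated osmolality = 2·Na + glucose/18 + urea
= 2·135 + 72/18 + 4.6
= 270 + 4 + 4.60
= 278.6 mOsm/kg ≈ 278.6 mOsm/kg
Osmolar gap = measured − calculated = 338 − 278.6 = 59.4 mOsm/kg

59.4 mOsm/kg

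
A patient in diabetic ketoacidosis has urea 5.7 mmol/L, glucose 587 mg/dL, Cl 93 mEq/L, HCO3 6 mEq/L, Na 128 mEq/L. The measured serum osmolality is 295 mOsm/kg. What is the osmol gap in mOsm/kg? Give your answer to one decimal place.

Calculated osmolality = 2·Na + glucose/18 + urea
= 2·128 + 587/18 + 5.7
= 256 + 32.61 + 5.70
= 294.31 mOsm/kg ≈ 294.3 mOsm/kg
Osmolar gap = measured − calculated = 295 − 294.3 = 0.7 mOsm/kg

0.7 mOsm/kg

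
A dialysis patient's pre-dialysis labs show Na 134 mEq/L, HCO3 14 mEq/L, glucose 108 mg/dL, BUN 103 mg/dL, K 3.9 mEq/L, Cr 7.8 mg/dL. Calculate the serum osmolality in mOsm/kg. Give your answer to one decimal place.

Calculated osmolality = 2·Na + glucose/18 + BUN/2.8
= 2·134 + 108/18 + 103/2.8
= 268 + 6 + 36.79
= 310.79 mOsm/kg

310.8 mOsm/kg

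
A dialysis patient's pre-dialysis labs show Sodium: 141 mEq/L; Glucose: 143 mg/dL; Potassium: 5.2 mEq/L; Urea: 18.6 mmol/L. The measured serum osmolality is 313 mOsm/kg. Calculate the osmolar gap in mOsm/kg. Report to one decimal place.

Calculated osmolality = 2·Na + glucose/18 + urea
= 2·141 + 143/18 + 18.6
= 282 + 7.94 + 18.60
= 308.54 mOsm/kg ≈ 308.5 mOsm/kg
Osmolar gap = measured − calculated = 313 − 308.5 = 4.5 mOsm/kg

4.5 mOsm/kg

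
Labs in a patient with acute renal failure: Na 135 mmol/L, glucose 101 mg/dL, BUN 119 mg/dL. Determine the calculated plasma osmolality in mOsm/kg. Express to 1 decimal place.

Calculated osmolality = 2·Na + glucose/18 + BUN/2.8
= 2·135 + 101/18 + 119/2.8
= 270 + 5.61 + 42.50
= 318.11 mOsm/kg

318.1 mOsm/kg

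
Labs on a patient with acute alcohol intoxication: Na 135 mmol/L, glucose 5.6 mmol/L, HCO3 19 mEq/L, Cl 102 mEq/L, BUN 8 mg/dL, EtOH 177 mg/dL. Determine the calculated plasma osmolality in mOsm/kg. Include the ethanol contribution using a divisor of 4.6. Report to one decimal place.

316.9 mOsm/kg

Calculated osmolality = 2·Na + glucose + BUN/2.8 + ethanol/4.6
= 2·135 + 5.6 + 8/2.8 + 177/4.6
= 270 + 5.60 + 2.86 + 38.48
= 316.94 mOsm/kg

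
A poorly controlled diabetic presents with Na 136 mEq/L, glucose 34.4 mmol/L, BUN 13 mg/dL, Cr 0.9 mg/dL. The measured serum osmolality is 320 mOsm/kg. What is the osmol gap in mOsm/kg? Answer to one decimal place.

9.0 mOsm/kg

Calculated osmolality = 2·Na + glucose + BUN/2.8
= 2·136 + 34.4 + 13/2.8
= 272 + 34.40 + 4.64
= 311.04 mOsm/kg ≈ 311.0 mOsm/kg
Osmolar gap = measured − calculated = 320 − 311.0 = 9.0 mOsm/kg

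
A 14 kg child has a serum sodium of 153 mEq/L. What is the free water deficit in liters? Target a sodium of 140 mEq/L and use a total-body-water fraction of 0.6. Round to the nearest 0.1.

TBW = 0.6 · 14 = 8.4 L
Free water deficit = TBW · (Na/140 − 1)
= 8.4 · (153/140 − 1)
= 8.4 · 0.0929
= 0.78 L

0.8 L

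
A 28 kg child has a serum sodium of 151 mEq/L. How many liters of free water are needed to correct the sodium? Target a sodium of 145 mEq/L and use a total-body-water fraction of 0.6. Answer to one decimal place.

TBW = 0.6 · 28 = 16.8 L
Free water deficit = TBW · (Na/145 − 1)
= 16.8 · (151/145 − 1)
= 16.8 · 0.0414
= 0.7 L

0.7 L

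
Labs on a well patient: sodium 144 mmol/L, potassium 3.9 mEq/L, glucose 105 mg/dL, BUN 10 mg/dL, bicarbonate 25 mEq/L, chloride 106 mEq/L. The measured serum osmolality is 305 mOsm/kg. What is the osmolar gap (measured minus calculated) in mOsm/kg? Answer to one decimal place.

Calculated osmolality = 2·Na + glucose/18 + BUN/2.8
= 2·144 + 105/18 + 10/2.8
= 288 + 5.83 + 3.57
= 297.4 mOsm/kg ≈ 297.4 mOsm/kg
Osmolar gap = measured − calculated = 305 − 297.4 = 7.6 mOsm/kg

7.6 mOsm/kg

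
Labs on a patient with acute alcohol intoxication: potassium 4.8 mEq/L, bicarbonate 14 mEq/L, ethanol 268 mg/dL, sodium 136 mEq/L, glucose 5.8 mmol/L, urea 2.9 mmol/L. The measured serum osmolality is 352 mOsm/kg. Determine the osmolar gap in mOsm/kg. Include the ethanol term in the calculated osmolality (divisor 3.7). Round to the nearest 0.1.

Calculated osmolality = 2·Na + glucose + urea + ethanol/3.7
= 2·136 + 5.8 + 2.9 + 268/3.7
= 272 + 5.80 + 2.90 + 72.43
= 353.13 mOsm/kg ≈ 353.1 mOsm/kg
Osmolar gap = measured − calculated = 352 − 353.1 = -1.1 mOsm/kg

-1.1 mOsm/kg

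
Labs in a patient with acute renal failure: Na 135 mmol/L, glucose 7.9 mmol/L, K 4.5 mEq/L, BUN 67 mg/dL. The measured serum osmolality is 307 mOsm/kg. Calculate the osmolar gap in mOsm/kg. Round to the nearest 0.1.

Calculated osmolality = 2·Na + glucose + BUN/2.8
= 2·135 + 7.9 + 67/2.8
= 270 + 7.90 + 23.93
= 301.83 mOsm/kg ≈ 301.8 mOsm/kg
Osmolar gap = measured − calculated = 307 − 301.8 = 5.2 mOsm/kg

5.2 mOsm/kg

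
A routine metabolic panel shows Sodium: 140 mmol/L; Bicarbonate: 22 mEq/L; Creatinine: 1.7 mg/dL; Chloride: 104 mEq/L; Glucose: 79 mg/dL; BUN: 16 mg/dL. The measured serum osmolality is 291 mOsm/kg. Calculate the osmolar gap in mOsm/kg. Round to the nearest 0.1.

Calculated osmolality = 2·Na + glucose/18 + BUN/2.8
= 2·140 + 79/18 + 16/2.8
= 280 + 4.39 + 5.71
= 290.1 mOsm/kg ≈ 290.1 mOsm/kg
Osmolar gap = measured − calculated = 291 − 290.1 = 0.9 mOsm/kg

0.9 mOsm/kg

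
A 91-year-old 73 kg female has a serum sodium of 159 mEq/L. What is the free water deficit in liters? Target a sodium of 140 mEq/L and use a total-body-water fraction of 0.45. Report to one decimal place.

4.5 L

TBW = 0.45 · 73 = 32.85 L
Free water deficit = TBW · (Na/140 − 1)
= 32.85 · (159/140 − 1)
= 32.85 · 0.1357
= 4.46 L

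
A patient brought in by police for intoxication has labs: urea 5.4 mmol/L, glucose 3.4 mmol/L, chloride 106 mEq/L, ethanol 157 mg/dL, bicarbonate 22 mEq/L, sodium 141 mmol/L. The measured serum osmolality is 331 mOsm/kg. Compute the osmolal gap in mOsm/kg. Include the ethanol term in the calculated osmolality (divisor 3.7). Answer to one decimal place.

-2.2 mOsm/kg

Calculated osmolality = 2·Na + glucose + urea + ethanol/3.7
= 2·141 + 3.4 + 5.4 + 157/3.7
= 282 + 3.40 + 5.40 + 42.43
= 333.23 mOsm/kg ≈ 333.2 mOsm/kg
Osmolar gap = measured − calculated = 331 − 333.2 = -2.2 mOsm/kg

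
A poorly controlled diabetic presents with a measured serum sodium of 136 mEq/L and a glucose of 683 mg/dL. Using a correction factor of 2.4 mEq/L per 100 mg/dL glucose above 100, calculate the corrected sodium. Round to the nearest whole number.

150 mEq/L

Corrected Na = measured Na + 2.4 · (glucose − 100)/100
= 136 + 2.4 · (683 − 100)/100
= 136 + 14
= 150 mEq/L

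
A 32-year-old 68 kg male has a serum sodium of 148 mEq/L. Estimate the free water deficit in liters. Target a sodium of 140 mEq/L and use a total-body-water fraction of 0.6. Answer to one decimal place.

TBW = 0.6 · 68 = 40.8 L
Free water deficit = TBW · (Na/140 − 1)
= 40.8 · (148/140 − 1)
= 40.8 · 0.0571
= 2.33 L

2.3 L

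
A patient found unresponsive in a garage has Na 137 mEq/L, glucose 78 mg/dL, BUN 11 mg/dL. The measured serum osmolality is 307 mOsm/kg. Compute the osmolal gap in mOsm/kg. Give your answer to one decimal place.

Calculated osmolality = 2·Na + glucose/18 + BUN/2.8
= 2·137 + 78/18 + 11/2.8
= 274 + 4.33 + 3.93
= 282.26 mOsm/kg ≈ 282.3 mOsm/kg
Osmolar gap = measured − calculated = 307 − 282.3 = 24.7 mOsm/kg

24.7 mOsm/kg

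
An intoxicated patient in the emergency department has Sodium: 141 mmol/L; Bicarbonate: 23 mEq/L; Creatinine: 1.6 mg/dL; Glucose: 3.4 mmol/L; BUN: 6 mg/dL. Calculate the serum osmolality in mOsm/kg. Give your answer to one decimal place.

287.5 mOsm/kg

Calculated osmolality = 2·Na + glucose + BUN/2.8
= 2·141 + 3.4 + 6/2.8
= 282 + 3.40 + 2.14
= 287.54 mOsm/kg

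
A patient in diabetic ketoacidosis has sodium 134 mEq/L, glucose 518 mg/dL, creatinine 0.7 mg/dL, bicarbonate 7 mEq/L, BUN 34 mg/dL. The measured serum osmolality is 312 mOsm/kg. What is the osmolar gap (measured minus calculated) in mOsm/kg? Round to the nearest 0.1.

Calculated osmolality = 2·Na + glucose/18 + BUN/2.8
= 2·134 + 518/18 + 34/2.8
= 268 + 28.78 + 12.14
= 308.92 mOsm/kg ≈ 308.9 mOsm/kg
Osmolar gap = measured − calculated = 312 − 308.9 = 3.1 mOsm/kg

3.1 mOsm/kg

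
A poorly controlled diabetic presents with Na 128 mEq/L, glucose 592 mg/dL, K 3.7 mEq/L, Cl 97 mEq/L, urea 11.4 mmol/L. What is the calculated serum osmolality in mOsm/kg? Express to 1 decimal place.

300.3 mOsm/kg

Calculated osmolality = 2·Na + glucose/18 + urea
= 2·128 + 592/18 + 11.4
= 256 + 32.89 + 11.40
= 300.29 mOsm/kg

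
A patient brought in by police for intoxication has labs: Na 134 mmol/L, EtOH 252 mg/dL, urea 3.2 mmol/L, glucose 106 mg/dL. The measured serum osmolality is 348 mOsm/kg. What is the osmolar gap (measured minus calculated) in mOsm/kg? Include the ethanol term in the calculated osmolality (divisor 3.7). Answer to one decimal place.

Calculated osmolality = 2·Na + glucose/18 + urea + ethanol/3.7
= 2·134 + 106/18 + 3.2 + 252/3.7
= 268 + 5.89 + 3.20 + 68.11
= 345.2 mOsm/kg ≈ 345.2 mOsm/kg
Osmolar gap = measured − calculated = 348 − 345.2 = 2.8 mOsm/kg

2.8 mOsm/kg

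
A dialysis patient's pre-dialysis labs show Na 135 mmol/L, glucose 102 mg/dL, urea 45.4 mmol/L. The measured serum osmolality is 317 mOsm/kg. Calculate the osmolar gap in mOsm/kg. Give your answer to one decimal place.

Calculated osmolality = 2·Na + glucose/18 + urea
= 2·135 + 102/18 + 45.4
= 270 + 5.67 + 45.40
= 321.07 mOsm/kg ≈ 321.1 mOsm/kg
Osmolar gap = measured − calculated = 317 − 321.1 = -4.1 mOsm/kg

-4.1 mOsm/kg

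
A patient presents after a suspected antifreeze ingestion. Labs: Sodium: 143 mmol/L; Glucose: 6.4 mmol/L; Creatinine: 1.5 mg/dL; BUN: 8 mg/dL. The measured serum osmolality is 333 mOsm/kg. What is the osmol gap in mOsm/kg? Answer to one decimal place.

37.7 mOsm/kg

Calculated osmolality = 2·Na + glucose + BUN/2.8
= 2·143 + 6.4 + 8/2.8
= 286 + 6.40 + 2.86
= 295.26 mOsm/kg ≈ 295.3 mOsm/kg
Osmolar gap = measured − calculated = 333 − 295.3 = 37.7 mOsm/kg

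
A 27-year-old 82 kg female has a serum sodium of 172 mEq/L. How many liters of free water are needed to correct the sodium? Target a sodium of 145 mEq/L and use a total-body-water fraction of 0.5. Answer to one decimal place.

7.6 L

TBW = 0.5 · 82 = 41 L
Free water deficit = TBW · (Na/145 − 1)
= 41 · (172/145 − 1)
= 41 · 0.1862
= 7.63 L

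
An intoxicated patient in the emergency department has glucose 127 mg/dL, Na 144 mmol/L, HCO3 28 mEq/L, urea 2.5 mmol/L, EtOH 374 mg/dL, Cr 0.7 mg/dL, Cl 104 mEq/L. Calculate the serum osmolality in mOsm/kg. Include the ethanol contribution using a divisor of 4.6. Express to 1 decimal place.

378.9 mOsm/kg

Calculated osmolality = 2·Na + glucose/18 + urea + ethanol/4.6
= 2·144 + 127/18 + 2.5 + 374/4.6
= 288 + 7.06 + 2.50 + 81.30
= 378.86 mOsm/kg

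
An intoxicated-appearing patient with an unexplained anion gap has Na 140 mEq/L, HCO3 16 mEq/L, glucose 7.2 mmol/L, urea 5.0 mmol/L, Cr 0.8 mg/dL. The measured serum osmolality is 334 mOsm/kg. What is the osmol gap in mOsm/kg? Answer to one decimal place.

41.8 mOsm/kg

Calculated osmolality = 2·Na + glucose + urea
= 2·140 + 7.2 + 5
= 280 + 7.20 + 5
= 292.2 mOsm/kg ≈ 292.2 mOsm/kg
Osmolar gap = measured − calculated = 334 − 292.2 = 41.8 mOsm/kg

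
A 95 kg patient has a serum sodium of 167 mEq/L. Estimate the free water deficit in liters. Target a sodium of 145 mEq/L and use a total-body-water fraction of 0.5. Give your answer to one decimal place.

7.2 L

TBW = 0.5 · 95 = 47.5 L
Free water deficit = TBW · (Na/145 − 1)
= 47.5 · (167/145 − 1)
= 47.5 · 0.1517
= 7.21 L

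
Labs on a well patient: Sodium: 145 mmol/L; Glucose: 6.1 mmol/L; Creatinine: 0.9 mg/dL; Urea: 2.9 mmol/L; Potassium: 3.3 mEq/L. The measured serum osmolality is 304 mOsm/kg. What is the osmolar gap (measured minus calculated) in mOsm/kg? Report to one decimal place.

5.0 mOsm/kg

Calculated osmolality = 2·Na + glucose + urea
= 2·145 + 6.1 + 2.9
= 290 + 6.10 + 2.90
= 299 mOsm/kg ≈ 299.0 mOsm/kg
Osmolar gap = measured − calculated = 304 − 299.0 = 5.0 mOsm/kg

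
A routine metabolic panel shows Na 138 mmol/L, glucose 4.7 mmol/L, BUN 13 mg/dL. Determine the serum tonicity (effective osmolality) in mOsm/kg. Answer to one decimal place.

280.7 mOsm/kg

Effective osmolality excludes urea (freely permeant across cell membranes):
2·Na + glucose
= 2·138 + 4.7
= 276 + 4.7
= 280.7 mOsm/kg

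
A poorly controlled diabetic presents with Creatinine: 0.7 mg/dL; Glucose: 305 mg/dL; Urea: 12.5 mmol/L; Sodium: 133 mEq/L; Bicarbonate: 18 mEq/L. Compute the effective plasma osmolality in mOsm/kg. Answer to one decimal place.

282.9 mOsm/kg

Effective osmolality excludes urea (freely permeant across cell membranes):
2·Na + glucose/18
= 2·133 + 305/18
= 266 + 16.94
= 282.94 mOsm/kg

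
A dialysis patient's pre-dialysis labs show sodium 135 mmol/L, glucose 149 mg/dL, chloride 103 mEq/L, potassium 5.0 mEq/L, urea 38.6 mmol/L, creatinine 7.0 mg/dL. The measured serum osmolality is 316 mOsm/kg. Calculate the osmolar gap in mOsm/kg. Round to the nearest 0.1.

-0.9 mOsm/kg

Calculated osmolality = 2·Na + glucose/18 + urea
= 2·135 + 149/18 + 38.6
= 270 + 8.28 + 38.60
= 316.88 mOsm/kg ≈ 316.9 mOsm/kg
Osmolar gap = measured − calculated = 316 − 316.9 = -0.9 mOsm/kg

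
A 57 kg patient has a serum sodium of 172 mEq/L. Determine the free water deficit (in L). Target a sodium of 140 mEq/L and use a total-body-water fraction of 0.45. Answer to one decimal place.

TBW = 0.45 · 57 = 25.65 L
Free water deficit = TBW · (Na/140 − 1)
= 25.65 · (172/140 − 1)
= 25.65 · 0.2286
= 5.86 L

5.9 L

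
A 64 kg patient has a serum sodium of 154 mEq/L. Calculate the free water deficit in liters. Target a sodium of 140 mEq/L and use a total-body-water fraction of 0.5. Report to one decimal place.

TBW = 0.5 · 64 = 32 L
Free water deficit = TBW · (Na/140 − 1)
= 32 · (154/140 − 1)
= 32 · 0.1
= 3.2 L

3.2 L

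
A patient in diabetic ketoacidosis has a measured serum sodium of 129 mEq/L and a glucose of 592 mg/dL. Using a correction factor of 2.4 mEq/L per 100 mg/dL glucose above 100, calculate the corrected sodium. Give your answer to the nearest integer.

141 mEq/L

Corrected Na = measured Na + 2.4 · (glucose − 100)/100
= 129 + 2.4 · (592 − 100)/100
= 129 + 11.8
= 140.8 mEq/L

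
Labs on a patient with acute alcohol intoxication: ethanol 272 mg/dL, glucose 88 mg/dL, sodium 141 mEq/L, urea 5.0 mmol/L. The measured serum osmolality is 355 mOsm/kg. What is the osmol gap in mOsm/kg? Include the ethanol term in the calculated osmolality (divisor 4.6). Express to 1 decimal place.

4.0 mOsm/kg

Calculated osmolality = 2·Na + glucose/18 + urea + ethanol/4.6
= 2·141 + 88/18 + 5 + 272/4.6
= 282 + 4.89 + 5 + 59.13
= 351.02 mOsm/kg ≈ 351.0 mOsm/kg
Osmolar gap = measured − calculated = 355 − 351.0 = 4.0 mOsm/kg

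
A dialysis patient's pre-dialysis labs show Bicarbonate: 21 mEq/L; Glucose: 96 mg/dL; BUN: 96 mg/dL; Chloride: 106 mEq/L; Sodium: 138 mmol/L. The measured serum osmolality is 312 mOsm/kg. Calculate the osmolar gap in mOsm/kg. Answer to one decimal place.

Calculated osmolality = 2·Na + glucose/18 + BUN/2.8
= 2·138 + 96/18 + 96/2.8
= 276 + 5.33 + 34.29
= 315.62 mOsm/kg ≈ 315.6 mOsm/kg
Osmolar gap = measured − calculated = 312 − 315.6 = -3.6 mOsm/kg

-3.6 mOsm/kg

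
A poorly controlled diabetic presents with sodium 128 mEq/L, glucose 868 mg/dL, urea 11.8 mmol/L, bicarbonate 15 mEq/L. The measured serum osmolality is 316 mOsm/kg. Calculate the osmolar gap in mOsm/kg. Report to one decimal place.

Calculated osmolality = 2·Na + glucose/18 + urea
= 2·128 + 868/18 + 11.8
= 256 + 48.22 + 11.80
= 316.02 mOsm/kg ≈ 316.0 mOsm/kg
Osmolar gap = measured − calculated = 316 − 316.0 = 0.0 mOsm/kg

0.0 mOsm/kg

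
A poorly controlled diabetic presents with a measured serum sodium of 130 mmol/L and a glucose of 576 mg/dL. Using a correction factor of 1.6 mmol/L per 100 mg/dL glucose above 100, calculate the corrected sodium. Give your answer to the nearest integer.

Corrected Na = measured Na + 1.6 · (glucose − 100)/100
= 130 + 1.6 · (576 − 100)/100
= 130 + 7.6
= 137.6 mmol/L

138 mmol/L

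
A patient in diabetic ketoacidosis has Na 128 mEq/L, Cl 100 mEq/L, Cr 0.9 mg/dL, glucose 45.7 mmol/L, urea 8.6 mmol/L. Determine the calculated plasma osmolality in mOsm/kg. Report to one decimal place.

Calculated osmolality = 2·Na + glucose + urea
= 2·128 + 45.7 + 8.6
= 256 + 45.70 + 8.60
= 310.3 mOsm/kg

310.3 mOsm/kg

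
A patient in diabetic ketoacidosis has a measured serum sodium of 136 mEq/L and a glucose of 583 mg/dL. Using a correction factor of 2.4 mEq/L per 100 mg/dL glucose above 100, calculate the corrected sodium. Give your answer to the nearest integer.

148 mEq/L

Corrected Na = measured Na + 2.4 · (glucose − 100)/100
= 136 + 2.4 · (583 − 100)/100
= 136 + 11.6
= 147.6 mEq/L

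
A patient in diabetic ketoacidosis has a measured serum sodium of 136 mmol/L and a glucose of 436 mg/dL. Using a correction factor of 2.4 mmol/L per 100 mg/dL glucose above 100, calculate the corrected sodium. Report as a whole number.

144 mmol/L

Corrected Na = measured Na + 2.4 · (glucose − 100)/100
= 136 + 2.4 · (436 − 100)/100
= 136 + 8.1
= 144.1 mmol/L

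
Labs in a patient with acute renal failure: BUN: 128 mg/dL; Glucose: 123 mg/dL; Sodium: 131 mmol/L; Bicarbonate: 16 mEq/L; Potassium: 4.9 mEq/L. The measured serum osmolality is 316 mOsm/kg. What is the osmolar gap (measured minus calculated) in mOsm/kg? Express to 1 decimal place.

1.5 mOsm/kg

Calculated osmolality = 2·Na + glucose/18 + BUN/2.8
= 2·131 + 123/18 + 128/2.8
= 262 + 6.83 + 45.71
= 314.54 mOsm/kg ≈ 314.5 mOsm/kg
Osmolar gap = measured − calculated = 316 − 314.5 = 1.5 mOsm/kg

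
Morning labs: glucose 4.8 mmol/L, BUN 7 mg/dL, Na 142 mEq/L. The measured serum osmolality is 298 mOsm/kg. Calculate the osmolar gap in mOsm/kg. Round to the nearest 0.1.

6.7 mOsm/kg

Calculated osmolality = 2·Na + glucose + BUN/2.8
= 2·142 + 4.8 + 7/2.8
= 284 + 4.80 + 2.50
= 291.3 mOsm/kg ≈ 291.3 mOsm/kg
Osmolar gap = measured − calculated = 298 − 291.3 = 6.7 mOsm/kg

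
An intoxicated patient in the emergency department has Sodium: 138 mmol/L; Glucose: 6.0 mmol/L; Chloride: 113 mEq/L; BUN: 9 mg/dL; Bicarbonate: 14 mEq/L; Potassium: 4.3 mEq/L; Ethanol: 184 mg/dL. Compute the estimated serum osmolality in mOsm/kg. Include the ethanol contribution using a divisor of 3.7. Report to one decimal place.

334.9 mOsm/kg

Calculated osmolality = 2·Na + glucose + BUN/2.8 + ethanol/3.7
= 2·138 + 6 + 9/2.8 + 184/3.7
= 276 + 6 + 3.21 + 49.73
= 334.94 mOsm/kg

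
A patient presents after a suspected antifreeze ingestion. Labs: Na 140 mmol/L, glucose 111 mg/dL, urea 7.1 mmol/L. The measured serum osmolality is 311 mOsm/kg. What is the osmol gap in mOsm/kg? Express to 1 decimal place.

17.7 mOsm/kg

Calculated osmolality = 2·Na + glucose/18 + urea
= 2·140 + 111/18 + 7.1
= 280 + 6.17 + 7.10
= 293.27 mOsm/kg ≈ 293.3 mOsm/kg
Osmolar gap = measured − calculated = 311 − 293.3 = 17.7 mOsm/kg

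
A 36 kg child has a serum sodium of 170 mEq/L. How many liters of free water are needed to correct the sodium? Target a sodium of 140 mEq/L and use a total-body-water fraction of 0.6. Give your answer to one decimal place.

TBW = 0.6 · 36 = 21.6 L
Free water deficit = TBW · (Na/140 − 1)
= 21.6 · (170/140 − 1)
= 21.6 · 0.2143
= 4.63 L

4.6 L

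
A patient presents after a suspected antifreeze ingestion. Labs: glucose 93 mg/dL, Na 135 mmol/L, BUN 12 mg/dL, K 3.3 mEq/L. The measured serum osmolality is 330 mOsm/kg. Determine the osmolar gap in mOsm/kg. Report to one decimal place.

50.5 mOsm/kg

Calculated osmolality = 2·Na + glucose/18 + BUN/2.8
= 2·135 + 93/18 + 12/2.8
= 270 + 5.17 + 4.29
= 279.46 mOsm/kg ≈ 279.5 mOsm/kg
Osmolar gap = measured − calculated = 330 − 279.5 = 50.5 mOsm/kg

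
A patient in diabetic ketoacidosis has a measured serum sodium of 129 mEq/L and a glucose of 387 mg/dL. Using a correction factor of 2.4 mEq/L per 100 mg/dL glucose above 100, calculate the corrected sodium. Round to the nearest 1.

Corrected Na = measured Na + 2.4 · (glucose − 100)/100
= 129 + 2.4 · (387 − 100)/100
= 129 + 6.9
= 135.9 mEq/L

136 mEq/L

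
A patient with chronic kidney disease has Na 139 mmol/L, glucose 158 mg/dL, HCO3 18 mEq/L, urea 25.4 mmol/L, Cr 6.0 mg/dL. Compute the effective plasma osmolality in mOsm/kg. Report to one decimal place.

286.8 mOsm/kg

Effective osmolality excludes urea (freely permeant across cell membranes):
2·Na + glucose/18
= 2·139 + 158/18
= 278 + 8.78
= 286.78 mOsm/kg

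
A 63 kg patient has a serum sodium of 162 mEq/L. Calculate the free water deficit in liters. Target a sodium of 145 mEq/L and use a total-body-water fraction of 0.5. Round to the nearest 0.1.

TBW = 0.5 · 63 = 31.5 L
Free water deficit = TBW · (Na/145 − 1)
= 31.5 · (162/145 − 1)
= 31.5 · 0.1172
= 3.69 L

3.7 L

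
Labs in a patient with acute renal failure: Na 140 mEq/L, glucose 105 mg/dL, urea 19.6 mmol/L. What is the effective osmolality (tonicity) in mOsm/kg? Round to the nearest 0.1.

285.8 mOsm/kg

Effective osmolality excludes urea (freely permeant across cell membranes):
2·Na + glucose/18
= 2·140 + 105/18
= 280 + 5.83
= 285.83 mOsm/kg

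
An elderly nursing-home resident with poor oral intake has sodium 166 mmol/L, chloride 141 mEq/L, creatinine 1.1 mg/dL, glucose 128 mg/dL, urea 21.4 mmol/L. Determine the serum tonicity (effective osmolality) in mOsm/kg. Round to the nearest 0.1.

Effective osmolality excludes urea (freely permeant across cell membranes):
2·Na + glucose/18
= 2·166 + 128/18
= 332 + 7.11
= 339.11 mOsm/kg

339.1 mOsm/kg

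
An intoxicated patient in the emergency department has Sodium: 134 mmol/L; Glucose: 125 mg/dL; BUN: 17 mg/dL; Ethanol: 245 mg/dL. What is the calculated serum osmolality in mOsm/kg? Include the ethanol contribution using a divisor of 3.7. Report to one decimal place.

347.2 mOsm/kg

Calculated osmolality = 2·Na + glucose/18 + BUN/2.8 + ethanol/3.7
= 2·134 + 125/18 + 17/2.8 + 245/3.7
= 268 + 6.94 + 6.07 + 66.22
= 347.23 mOsm/kg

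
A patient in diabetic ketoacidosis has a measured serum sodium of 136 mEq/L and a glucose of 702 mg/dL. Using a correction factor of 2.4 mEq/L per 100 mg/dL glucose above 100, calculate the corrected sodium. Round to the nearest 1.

150 mEq/L

Corrected Na = measured Na + 2.4 · (glucose − 100)/100
= 136 + 2.4 · (702 − 100)/100
= 136 + 14.4
= 150.4 mEq/L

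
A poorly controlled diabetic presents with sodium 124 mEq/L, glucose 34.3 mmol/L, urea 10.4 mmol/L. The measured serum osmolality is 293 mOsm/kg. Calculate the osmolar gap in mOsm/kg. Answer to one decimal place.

0.3 mOsm/kg

Calculated osmolality = 2·Na + glucose + urea
= 2·124 + 34.3 + 10.4
= 248 + 34.30 + 10.40
= 292.7 mOsm/kg ≈ 292.7 mOsm/kg
Osmolar gap = measured − calculated = 293 − 292.7 = 0.3 mOsm/kg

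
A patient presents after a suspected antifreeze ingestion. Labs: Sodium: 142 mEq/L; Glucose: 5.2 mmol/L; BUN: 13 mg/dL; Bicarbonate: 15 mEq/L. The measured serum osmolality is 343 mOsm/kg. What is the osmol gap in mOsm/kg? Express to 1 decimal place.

Calculated osmolality = 2·Na + glucose + BUN/2.8
= 2·142 + 5.2 + 13/2.8
= 284 + 5.20 + 4.64
= 293.84 mOsm/kg ≈ 293.8 mOsm/kg
Osmolar gap = measured − calculated = 343 − 293.8 = 49.2 mOsm/kg

49.2 mOsm/kg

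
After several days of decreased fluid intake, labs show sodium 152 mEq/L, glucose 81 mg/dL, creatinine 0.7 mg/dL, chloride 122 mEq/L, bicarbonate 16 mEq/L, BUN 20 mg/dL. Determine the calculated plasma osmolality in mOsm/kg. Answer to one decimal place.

315.6 mOsm/kg

Calculated osmolality = 2·Na + glucose/18 + BUN/2.8
= 2·152 + 81/18 + 20/2.8
= 304 + 4.50 + 7.14
= 315.64 mOsm/kg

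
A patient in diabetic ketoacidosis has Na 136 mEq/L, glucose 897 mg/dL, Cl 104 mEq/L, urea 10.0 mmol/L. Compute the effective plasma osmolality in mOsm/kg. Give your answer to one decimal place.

Effective osmolality excludes urea (freely permeant across cell membranes):
2·Na + glucose/18
= 2·136 + 897/18
= 272 + 49.83
= 321.83 mOsm/kg

321.8 mOsm/kg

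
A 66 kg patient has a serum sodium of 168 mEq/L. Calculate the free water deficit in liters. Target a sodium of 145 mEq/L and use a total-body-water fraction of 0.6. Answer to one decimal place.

TBW = 0.6 · 66 = 39.6 L
Free water deficit = TBW · (Na/145 − 1)
= 39.6 · (168/145 − 1)
= 39.6 · 0.1586
= 6.28 L

6.3 L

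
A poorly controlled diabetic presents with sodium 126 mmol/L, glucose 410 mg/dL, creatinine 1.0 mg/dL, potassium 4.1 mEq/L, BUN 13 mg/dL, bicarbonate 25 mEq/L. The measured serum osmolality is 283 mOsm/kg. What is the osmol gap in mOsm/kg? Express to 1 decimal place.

Calculated osmolality = 2·Na + glucose/18 + BUN/2.8
= 2·126 + 410/18 + 13/2.8
= 252 + 22.78 + 4.64
= 279.42 mOsm/kg ≈ 279.4 mOsm/kg
Osmolar gap = measured − calculated = 283 − 279.4 = 3.6 mOsm/kg

3.6 mOsm/kg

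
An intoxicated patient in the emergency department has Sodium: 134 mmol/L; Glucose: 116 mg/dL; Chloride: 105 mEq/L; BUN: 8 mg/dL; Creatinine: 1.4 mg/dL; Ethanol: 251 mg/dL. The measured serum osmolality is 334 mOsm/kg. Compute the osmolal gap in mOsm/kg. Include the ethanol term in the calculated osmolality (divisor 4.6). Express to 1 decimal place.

Calculated osmolality = 2·Na + glucose/18 + BUN/2.8 + ethanol/4.6
= 2·134 + 116/18 + 8/2.8 + 251/4.6
= 268 + 6.44 + 2.86 + 54.57
= 331.87 mOsm/kg ≈ 331.9 mOsm/kg
Osmolar gap = measured − calculated = 334 − 331.9 = 2.1 mOsm/kg

2.1 mOsm/kg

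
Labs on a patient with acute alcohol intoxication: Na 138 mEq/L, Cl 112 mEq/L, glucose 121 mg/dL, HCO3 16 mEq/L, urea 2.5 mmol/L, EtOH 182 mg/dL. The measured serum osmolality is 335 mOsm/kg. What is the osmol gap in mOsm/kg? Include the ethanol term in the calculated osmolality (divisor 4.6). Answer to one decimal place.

10.2 mOsm/kg

Calculated osmolality = 2·Na + glucose/18 + urea + ethanol/4.6
= 2·138 + 121/18 + 2.5 + 182/4.6
= 276 + 6.72 + 2.50 + 39.57
= 324.79 mOsm/kg ≈ 324.8 mOsm/kg
Osmolar gap = measured − calculated = 335 − 324.8 = 10.2 mOsm/kg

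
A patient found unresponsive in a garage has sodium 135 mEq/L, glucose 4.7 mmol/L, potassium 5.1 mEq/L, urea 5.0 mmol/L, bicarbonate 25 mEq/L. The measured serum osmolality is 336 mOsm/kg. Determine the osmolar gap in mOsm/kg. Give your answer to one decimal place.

56.3 mOsm/kg

Calculated osmolality = 2·Na + glucose + urea
= 2·135 + 4.7 + 5
= 270 + 4.70 + 5
= 279.7 mOsm/kg ≈ 279.7 mOsm/kg
Osmolar gap = measured − calculated = 336 − 279.7 = 56.3 mOsm/kg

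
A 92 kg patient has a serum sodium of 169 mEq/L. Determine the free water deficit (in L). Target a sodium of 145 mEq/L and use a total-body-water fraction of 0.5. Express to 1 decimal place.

TBW = 0.5 · 92 = 46 L
Free water deficit = TBW · (Na/145 − 1)
= 46 · (169/145 − 1)
= 46 · 0.1655
= 7.61 L

7.6 L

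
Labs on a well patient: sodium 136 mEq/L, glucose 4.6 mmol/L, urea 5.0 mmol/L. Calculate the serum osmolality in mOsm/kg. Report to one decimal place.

281.6 mOsm/kg

Calculated osmolality = 2·Na + glucose + urea
= 2·136 + 4.6 + 5
= 272 + 4.60 + 5
= 281.6 mOsm/kg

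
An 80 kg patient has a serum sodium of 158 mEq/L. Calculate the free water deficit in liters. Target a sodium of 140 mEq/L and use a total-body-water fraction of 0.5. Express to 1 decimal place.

5.1 L

TBW = 0.5 · 80 = 40 L
Free water deficit = TBW · (Na/140 − 1)
= 40 · (158/140 − 1)
= 40 · 0.1286
= 5.14 L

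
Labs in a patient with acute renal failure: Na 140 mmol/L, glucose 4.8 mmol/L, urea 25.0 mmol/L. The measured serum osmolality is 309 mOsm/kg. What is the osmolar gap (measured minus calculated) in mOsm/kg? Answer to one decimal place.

Calculated osmolality = 2·Na + glucose + urea
= 2·140 + 4.8 + 25
= 280 + 4.80 + 25
= 309.8 mOsm/kg ≈ 309.8 mOsm/kg
Osmolar gap = measured − calculated = 309 − 309.8 = -0.8 mOsm/kg

-0.8 mOsm/kg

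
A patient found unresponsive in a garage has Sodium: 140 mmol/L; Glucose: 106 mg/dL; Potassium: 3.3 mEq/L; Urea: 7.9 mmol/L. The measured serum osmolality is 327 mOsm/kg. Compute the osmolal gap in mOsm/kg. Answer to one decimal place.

33.2 mOsm/kg

Calculated osmolality = 2·Na + glucose/18 + urea
= 2·140 + 106/18 + 7.9
= 280 + 5.89 + 7.90
= 293.79 mOsm/kg ≈ 293.8 mOsm/kg
Osmolar gap = measured − calculated = 327 − 293.8 = 33.2 mOsm/kg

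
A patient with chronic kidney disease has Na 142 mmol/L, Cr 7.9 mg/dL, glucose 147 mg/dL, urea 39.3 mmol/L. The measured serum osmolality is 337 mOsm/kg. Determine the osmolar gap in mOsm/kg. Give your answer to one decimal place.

5.5 mOsm/kg

Calculated osmolality = 2·Na + glucose/18 + urea
= 2·142 + 147/18 + 39.3
= 284 + 8.17 + 39.30
= 331.47 mOsm/kg ≈ 331.5 mOsm/kg
Osmolar gap = measured − calculated = 337 − 331.5 = 5.5 mOsm/kg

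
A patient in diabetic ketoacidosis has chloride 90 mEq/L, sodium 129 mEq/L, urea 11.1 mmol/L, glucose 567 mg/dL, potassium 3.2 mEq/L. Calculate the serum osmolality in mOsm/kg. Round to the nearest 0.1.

300.6 mOsm/kg

Calculated osmolality = 2·Na + glucose/18 + urea
= 2·129 + 567/18 + 11.1
= 258 + 31.50 + 11.10
= 300.6 mOsm/kg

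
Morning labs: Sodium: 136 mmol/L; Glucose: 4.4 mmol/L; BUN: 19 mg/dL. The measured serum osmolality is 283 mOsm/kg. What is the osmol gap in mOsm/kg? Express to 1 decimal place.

Calculated osmolality = 2·Na + glucose + BUN/2.8
= 2·136 + 4.4 + 19/2.8
= 272 + 4.40 + 6.79
= 283.19 mOsm/kg ≈ 283.2 mOsm/kg
Osmolar gap = measured − calculated = 283 − 283.2 = -0.2 mOsm/kg

-0.2 mOsm/kg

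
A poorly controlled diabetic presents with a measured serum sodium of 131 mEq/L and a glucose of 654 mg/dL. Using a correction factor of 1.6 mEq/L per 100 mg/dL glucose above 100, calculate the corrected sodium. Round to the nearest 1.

140 mEq/L

Corrected Na = measured Na + 1.6 · (glucose − 100)/100
= 131 + 1.6 · (654 − 100)/100
= 131 + 8.9
= 139.9 mEq/L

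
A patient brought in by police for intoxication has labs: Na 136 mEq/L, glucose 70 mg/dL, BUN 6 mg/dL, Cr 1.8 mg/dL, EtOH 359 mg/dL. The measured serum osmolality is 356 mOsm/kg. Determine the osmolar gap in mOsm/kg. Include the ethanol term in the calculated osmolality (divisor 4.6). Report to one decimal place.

-0.1 mOsm/kg

Calculated osmolality = 2·Na + glucose/18 + BUN/2.8 + ethanol/4.6
= 2·136 + 70/18 + 6/2.8 + 359/4.6
= 272 + 3.89 + 2.14 + 78.04
= 356.07 mOsm/kg ≈ 356.1 mOsm/kg
Osmolar gap = measured − calculated = 356 − 356.1 = -0.1 mOsm/kg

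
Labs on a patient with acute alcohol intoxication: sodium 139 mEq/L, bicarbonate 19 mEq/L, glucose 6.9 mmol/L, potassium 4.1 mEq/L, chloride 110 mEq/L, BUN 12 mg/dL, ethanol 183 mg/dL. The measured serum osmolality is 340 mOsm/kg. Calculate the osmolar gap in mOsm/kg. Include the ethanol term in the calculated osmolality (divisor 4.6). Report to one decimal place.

Calculated osmolality = 2·Na + glucose + BUN/2.8 + ethanol/4.6
= 2·139 + 6.9 + 12/2.8 + 183/4.6
= 278 + 6.90 + 4.29 + 39.78
= 328.97 mOsm/kg ≈ 329.0 mOsm/kg
Osmolar gap = measured − calculated = 340 − 329.0 = 11.0 mOsm/kg

11.0 mOsm/kg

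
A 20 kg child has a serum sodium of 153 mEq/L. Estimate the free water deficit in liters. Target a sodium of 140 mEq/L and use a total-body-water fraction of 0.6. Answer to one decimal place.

TBW = 0.6 · 20 = 12 L
Free water deficit = TBW · (Na/140 − 1)
= 12 · (153/140 − 1)
= 12 · 0.0929
= 1.11 L

1.1 L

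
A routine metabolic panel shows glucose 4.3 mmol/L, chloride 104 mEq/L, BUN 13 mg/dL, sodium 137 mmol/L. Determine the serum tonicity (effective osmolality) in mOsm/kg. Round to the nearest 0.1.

278.3 mOsm/kg

Effective osmolality excludes urea (freely permeant across cell membranes):
2·Na + glucose
= 2·137 + 4.3
= 274 + 4.3
= 278.3 mOsm/kg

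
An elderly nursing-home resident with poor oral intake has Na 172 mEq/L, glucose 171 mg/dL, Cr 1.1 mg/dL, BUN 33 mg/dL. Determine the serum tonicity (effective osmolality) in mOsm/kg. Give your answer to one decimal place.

Effective osmolality excludes urea (freely permeant across cell membranes):
2·Na + glucose/18
= 2·172 + 171/18
= 344 + 9.5
= 353.5 mOsm/kg

353.5 mOsm/kg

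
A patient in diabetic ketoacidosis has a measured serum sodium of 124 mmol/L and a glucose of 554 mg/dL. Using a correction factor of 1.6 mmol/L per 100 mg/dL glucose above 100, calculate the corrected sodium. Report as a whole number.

131 mmol/L

Corrected Na = measured Na + 1.6 · (glucose − 100)/100
= 124 + 1.6 · (554 − 100)/100
= 124 + 7.3
= 131.3 mmol/L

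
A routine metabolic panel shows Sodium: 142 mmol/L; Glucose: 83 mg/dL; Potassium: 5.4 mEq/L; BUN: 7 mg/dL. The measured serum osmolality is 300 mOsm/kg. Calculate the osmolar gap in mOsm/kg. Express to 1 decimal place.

Calculated osmolality = 2·Na + glucose/18 + BUN/2.8
= 2·142 + 83/18 + 7/2.8
= 284 + 4.61 + 2.50
= 291.11 mOsm/kg ≈ 291.1 mOsm/kg
Osmolar gap = measured − calculated = 300 − 291.1 = 8.9 mOsm/kg

8.9 mOsm/kg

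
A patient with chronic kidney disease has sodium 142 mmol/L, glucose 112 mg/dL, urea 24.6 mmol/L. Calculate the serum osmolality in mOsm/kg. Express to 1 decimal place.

314.8 mOsm/kg

Calculated osmolality = 2·Na + glucose/18 + urea
= 2·142 + 112/18 + 24.6
= 284 + 6.22 + 24.60
= 314.82 mOsm/kg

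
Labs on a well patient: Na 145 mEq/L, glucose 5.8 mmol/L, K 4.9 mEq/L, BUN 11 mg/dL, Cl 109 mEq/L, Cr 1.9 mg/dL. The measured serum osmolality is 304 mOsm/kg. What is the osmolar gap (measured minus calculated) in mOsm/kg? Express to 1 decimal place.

Calculated osmolality = 2·Na + glucose + BUN/2.8
= 2·145 + 5.8 + 11/2.8
= 290 + 5.80 + 3.93
= 299.73 mOsm/kg ≈ 299.7 mOsm/kg
Osmolar gap = measured − calculated = 304 − 299.7 = 4.3 mOsm/kg

4.3 mOsm/kg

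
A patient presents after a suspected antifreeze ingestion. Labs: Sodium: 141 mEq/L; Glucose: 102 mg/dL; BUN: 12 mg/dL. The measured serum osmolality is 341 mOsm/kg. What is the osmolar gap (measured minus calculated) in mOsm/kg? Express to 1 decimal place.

49.0 mOsm/kg

Calculated osmolality = 2·Na + glucose/18 + BUN/2.8
= 2·141 + 102/18 + 12/2.8
= 282 + 5.67 + 4.29
= 291.96 mOsm/kg ≈ 292.0 mOsm/kg
Osmolar gap = measured − calculated = 341 − 292.0 = 49.0 mOsm/kg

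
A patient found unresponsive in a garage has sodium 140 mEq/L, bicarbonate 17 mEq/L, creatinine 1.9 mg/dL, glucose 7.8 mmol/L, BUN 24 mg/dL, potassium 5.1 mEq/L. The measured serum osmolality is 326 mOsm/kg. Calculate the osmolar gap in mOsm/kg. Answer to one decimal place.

29.6 mOsm/kg

Calculated osmolality = 2·Na + glucose + BUN/2.8
= 2·140 + 7.8 + 24/2.8
= 280 + 7.80 + 8.57
= 296.37 mOsm/kg ≈ 296.4 mOsm/kg
Osmolar gap = measured − calculated = 326 − 296.4 = 29.6 mOsm/kg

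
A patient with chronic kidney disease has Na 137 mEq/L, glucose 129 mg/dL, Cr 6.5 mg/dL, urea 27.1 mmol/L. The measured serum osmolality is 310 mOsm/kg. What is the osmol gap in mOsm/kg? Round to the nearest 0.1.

1.7 mOsm/kg

Calculated osmolality = 2·Na + glucose/18 + urea
= 2·137 + 129/18 + 27.1
= 274 + 7.17 + 27.10
= 308.27 mOsm/kg ≈ 308.3 mOsm/kg
Osmolar gap = measured − calculated = 310 − 308.3 = 1.7 mOsm/kg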